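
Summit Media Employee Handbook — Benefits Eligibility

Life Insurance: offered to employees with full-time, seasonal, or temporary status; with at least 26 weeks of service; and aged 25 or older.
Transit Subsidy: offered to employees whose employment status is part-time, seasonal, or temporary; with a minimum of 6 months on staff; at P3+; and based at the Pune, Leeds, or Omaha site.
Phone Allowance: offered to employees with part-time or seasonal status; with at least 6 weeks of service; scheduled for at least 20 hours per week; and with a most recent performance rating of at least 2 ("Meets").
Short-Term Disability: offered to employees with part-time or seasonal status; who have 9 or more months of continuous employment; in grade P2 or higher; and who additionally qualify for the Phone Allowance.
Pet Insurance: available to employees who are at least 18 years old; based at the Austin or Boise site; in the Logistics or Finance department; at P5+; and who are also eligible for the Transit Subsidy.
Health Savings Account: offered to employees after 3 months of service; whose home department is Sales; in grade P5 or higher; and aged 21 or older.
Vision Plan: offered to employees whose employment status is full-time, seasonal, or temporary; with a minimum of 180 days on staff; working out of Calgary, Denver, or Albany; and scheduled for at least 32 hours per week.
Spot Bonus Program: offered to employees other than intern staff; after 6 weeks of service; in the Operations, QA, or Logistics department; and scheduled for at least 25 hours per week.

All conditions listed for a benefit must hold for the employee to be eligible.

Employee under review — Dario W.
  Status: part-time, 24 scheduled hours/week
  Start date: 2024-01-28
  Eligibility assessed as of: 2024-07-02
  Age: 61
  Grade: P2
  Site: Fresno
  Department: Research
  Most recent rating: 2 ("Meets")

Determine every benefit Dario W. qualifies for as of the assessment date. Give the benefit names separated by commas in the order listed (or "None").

Service from 2024-01-28 to 2024-07-02: 156 days.
Life Insurance — status part-time ✗ (requires full-time, seasonal, or temporary) → not eligible.
Transit Subsidy — status part-time ✓; service 156 days < 6 months (≈180 days) ✗ → not eligible.
Phone Allowance — status part-time ✓; service 156 days ≥ 6 weeks (≈42 days) ✓; 24 hrs/wk ≥ 20 ✓; rating 2 ≥ 2 ✓ → eligible.
Short-Term Disability — status part-time ✓; service 156 days < 9 months (≈270 days) ✗ → not eligible.
Pet Insurance — age 61 ≥ 18 ✓; site Fresno ✗ (not Austin or Boise) → not eligible.
Health Savings Account — service 156 days ≥ 3 months (≈90 days) ✓; dept Research ✗ → not eligible.
Vision Plan — status part-time ✗ (requires full-time, seasonal, or temporary) → not eligible.
Spot Bonus Program — status part-time ✓ (not excluded); service 156 days ≥ 6 weeks (≈42 days) ✓; dept Research ✗ → not eligible.

Phone Allowance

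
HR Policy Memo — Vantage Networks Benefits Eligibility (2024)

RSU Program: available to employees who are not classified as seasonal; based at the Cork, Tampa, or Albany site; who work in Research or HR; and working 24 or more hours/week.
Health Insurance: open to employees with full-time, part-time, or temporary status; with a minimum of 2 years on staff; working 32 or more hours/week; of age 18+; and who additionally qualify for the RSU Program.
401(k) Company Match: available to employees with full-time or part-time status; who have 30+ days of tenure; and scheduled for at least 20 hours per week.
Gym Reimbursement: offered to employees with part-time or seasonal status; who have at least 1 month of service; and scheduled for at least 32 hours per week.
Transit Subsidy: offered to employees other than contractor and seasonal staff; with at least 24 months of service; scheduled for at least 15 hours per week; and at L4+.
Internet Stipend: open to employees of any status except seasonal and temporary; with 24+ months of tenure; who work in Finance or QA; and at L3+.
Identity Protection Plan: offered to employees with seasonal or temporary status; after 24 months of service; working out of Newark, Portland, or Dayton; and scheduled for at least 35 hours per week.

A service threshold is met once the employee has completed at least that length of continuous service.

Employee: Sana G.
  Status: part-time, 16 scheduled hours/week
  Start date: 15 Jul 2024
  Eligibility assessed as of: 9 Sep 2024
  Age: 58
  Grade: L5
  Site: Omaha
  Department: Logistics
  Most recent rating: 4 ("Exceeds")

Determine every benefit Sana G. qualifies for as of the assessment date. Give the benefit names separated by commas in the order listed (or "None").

None

Service from 15 Jul 2024 to 9 Sep 2024: 56 days.
RSU Program — status part-time ✓ (not excluded); site Omaha ✗ (not Cork, Tampa, or Albany) → not eligible.
Health Insurance — status part-time ✓; service 56 days < 2 years (≈730 days) ✗ → not eligible.
401(k) Company Match — status part-time ✓; service 56 days ≥ 30 days ✓; 16 hrs/wk < 20 ✗ → not eligible.
Gym Reimbursement — status part-time ✓; service 56 days ≥ 1 month (≈30 days) ✓; 16 hrs/wk < 32 ✗ → not eligible.
Transit Subsidy — status part-time ✓ (not excluded); service 56 days < 24 months (≈720 days) ✗ → not eligible.
Internet Stipend — status part-time ✓ (not excluded); service 56 days < 24 months (≈720 days) ✗ → not eligible.
Identity Protection Plan — status part-time ✗ (requires seasonal or temporary) → not eligible.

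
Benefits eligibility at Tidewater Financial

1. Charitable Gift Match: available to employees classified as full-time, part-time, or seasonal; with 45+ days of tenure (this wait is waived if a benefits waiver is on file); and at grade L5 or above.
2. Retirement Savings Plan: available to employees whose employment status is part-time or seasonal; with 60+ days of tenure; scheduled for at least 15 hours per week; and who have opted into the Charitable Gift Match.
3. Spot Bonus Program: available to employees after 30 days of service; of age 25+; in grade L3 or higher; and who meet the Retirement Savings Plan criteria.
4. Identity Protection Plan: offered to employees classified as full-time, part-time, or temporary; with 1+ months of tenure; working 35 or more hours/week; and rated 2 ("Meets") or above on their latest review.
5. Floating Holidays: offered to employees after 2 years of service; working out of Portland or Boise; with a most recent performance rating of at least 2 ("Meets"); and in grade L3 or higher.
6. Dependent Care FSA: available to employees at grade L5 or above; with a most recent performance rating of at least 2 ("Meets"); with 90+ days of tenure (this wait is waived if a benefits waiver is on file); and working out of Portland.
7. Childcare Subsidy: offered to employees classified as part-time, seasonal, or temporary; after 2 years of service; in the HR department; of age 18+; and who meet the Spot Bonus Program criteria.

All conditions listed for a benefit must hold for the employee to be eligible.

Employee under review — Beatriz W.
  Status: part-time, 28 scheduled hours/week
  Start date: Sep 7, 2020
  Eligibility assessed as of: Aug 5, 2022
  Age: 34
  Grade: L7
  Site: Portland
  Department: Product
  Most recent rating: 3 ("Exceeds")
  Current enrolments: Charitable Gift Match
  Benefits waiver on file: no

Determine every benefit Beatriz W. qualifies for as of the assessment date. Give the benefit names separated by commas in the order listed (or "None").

Charitable Gift Match, Retirement Savings Plan, Spot Bonus Program, Dependent Care FSA

Service from Sep 7, 2020 to Aug 5, 2022: 697 days.
Charitable Gift Match — status part-time ✓; no waiver, service 697 days ≥ 45 days ✓; grade L7 ≥ L5 ✓ → eligible.
Retirement Savings Plan — status part-time ✓; service 697 days ≥ 60 days ✓; 28 hrs/wk ≥ 15 ✓; enrolled in Charitable Gift Match ✓ → eligible.
Spot Bonus Program — service 697 days ≥ 30 days ✓; age 34 ≥ 25 ✓; grade L7 ≥ L3 ✓; eligible for Retirement Savings Plan ✓ → eligible.
Identity Protection Plan — status part-time ✓; service 697 days ≥ 1 month (≈30 days) ✓; 28 hrs/wk < 35 ✗ → not eligible.
Floating Holidays — service 697 days < 2 years (≈730 days) ✗ → not eligible.
Dependent Care FSA — grade L7 ≥ L5 ✓; rating 3 ≥ 2 ✓; no waiver, service 697 days ≥ 90 days ✓; site Portland ✓ → eligible.
Childcare Subsidy — status part-time ✓; service 697 days < 2 years (≈730 days) ✗ → not eligible.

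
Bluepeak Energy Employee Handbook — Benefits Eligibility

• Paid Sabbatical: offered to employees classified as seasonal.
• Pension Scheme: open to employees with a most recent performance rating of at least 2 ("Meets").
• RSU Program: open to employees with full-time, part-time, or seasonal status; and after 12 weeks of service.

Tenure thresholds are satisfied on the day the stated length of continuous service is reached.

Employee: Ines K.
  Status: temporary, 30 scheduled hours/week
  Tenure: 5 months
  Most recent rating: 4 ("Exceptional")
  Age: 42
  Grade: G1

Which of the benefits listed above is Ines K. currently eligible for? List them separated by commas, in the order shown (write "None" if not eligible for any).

Paid Sabbatical — status temporary ✗ (requires seasonal) → not eligible.
Pension Scheme — rating 4 ≥ 2 ✓ → eligible.
RSU Program — status temporary ✗ (requires full-time, part-time, or seasonal) → not eligible.

Pension Scheme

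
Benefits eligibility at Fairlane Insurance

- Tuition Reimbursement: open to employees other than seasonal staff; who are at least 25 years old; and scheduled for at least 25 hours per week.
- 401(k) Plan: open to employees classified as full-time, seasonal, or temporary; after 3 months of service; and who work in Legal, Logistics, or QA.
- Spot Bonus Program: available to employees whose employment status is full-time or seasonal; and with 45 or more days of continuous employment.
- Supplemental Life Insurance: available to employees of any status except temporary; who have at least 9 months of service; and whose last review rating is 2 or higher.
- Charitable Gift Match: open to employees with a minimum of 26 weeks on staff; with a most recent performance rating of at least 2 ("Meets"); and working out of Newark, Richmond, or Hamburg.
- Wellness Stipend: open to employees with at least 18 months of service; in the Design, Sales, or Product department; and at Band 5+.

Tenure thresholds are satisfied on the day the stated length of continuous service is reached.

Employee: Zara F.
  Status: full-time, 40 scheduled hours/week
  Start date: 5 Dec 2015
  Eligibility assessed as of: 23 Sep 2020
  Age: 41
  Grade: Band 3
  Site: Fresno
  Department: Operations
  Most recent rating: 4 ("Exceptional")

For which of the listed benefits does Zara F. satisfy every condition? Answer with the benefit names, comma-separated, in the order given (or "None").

Service from 5 Dec 2015 to 23 Sep 2020: 1754 days.
Tuition Reimbursement — status full-time ✓ (not excluded); age 41 ≥ 25 ✓; 40 hrs/wk ≥ 25 ✓ → eligible.
401(k) Plan — status full-time ✓; service 1754 days ≥ 3 months (≈90 days) ✓; dept Operations ✗ → not eligible.
Spot Bonus Program — status full-time ✓; service 1754 days ≥ 45 days ✓ → eligible.
Supplemental Life Insurance — status full-time ✓ (not excluded); service 1754 days ≥ 9 months (≈270 days) ✓; rating 4 ≥ 2 ✓ → eligible.
Charitable Gift Match — service 1754 days ≥ 26 weeks (≈182 days) ✓; rating 4 ≥ 2 ✓; site Fresno ✗ (not Newark, Richmond, or Hamburg) → not eligible.
Wellness Stipend — service 1754 days ≥ 18 months (≈540 days) ✓; dept Operations ✗ → not eligible.

Tuition Reimbursement, Spot Bonus Program, Supplemental Life Insurance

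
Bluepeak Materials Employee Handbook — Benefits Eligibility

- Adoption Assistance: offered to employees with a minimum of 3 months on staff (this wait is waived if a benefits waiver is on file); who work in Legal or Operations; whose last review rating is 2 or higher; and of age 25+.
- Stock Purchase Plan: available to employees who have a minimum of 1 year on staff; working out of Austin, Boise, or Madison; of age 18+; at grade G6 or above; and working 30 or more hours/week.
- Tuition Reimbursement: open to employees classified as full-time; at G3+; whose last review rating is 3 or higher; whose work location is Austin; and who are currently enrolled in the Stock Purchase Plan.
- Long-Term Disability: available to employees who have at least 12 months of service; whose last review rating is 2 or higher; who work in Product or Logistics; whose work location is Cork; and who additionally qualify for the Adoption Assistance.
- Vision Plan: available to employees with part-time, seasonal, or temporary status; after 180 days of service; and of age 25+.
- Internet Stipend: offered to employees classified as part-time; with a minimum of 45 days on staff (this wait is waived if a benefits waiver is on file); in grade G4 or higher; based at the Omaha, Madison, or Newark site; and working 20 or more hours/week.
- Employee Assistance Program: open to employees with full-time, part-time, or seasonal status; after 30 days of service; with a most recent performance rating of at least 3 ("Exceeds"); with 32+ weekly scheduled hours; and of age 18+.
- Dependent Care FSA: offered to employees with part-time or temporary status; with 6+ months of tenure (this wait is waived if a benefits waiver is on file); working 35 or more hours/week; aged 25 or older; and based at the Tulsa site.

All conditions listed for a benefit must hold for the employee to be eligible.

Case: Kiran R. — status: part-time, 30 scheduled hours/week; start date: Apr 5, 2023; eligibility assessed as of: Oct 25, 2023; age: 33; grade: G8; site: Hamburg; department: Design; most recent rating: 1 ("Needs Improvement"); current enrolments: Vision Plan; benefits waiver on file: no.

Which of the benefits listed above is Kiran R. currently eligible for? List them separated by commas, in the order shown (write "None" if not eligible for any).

Vision Plan

Service from Apr 5, 2023 to Oct 25, 2023: 203 days.
Adoption Assistance — no waiver, service 203 days ≥ 3 months (≈90 days) ✓; dept Design ✗ → not eligible.
Stock Purchase Plan — service 203 days < 1 year (≈365 days) ✗ → not eligible.
Tuition Reimbursement — status part-time ✗ (requires full-time) → not eligible.
Long-Term Disability — service 203 days < 12 months (≈360 days) ✗ → not eligible.
Vision Plan — status part-time ✓; service 203 days ≥ 180 days ✓; age 33 ≥ 25 ✓ → eligible.
Internet Stipend — status part-time ✓; no waiver, service 203 days ≥ 45 days ✓; grade G8 ≥ G4 ✓; site Hamburg ✗ (not Omaha, Madison, or Newark) → not eligible.
Employee Assistance Program — status part-time ✓; service 203 days ≥ 30 days ✓; rating 1 < 3 ✗ → not eligible.
Dependent Care FSA — status part-time ✓; no waiver, service 203 days ≥ 6 months (≈180 days) ✓; 30 hrs/wk < 35 ✗ → not eligible.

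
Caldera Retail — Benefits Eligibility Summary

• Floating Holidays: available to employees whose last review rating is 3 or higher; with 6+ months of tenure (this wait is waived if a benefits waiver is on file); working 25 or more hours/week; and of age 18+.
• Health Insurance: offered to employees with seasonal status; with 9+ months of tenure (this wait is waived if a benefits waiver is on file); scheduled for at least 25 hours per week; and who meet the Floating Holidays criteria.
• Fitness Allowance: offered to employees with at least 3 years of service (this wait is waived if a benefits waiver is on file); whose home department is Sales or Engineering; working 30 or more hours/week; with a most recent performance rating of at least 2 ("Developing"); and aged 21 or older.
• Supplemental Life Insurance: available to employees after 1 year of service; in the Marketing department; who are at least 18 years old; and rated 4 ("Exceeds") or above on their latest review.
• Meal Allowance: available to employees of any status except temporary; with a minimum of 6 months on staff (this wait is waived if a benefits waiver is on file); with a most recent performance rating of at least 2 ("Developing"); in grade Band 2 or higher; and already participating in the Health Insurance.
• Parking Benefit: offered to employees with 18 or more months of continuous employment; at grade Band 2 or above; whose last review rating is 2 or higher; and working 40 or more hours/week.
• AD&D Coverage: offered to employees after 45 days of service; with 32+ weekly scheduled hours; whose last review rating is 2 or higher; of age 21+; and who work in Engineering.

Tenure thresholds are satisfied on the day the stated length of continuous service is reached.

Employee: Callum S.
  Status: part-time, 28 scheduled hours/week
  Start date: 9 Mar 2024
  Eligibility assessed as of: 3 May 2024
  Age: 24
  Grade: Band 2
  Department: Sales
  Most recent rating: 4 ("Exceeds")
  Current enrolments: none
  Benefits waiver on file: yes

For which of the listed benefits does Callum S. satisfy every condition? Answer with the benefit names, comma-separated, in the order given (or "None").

Service from 9 Mar 2024 to 3 May 2024: 55 days.
Floating Holidays — rating 4 ≥ 3 ✓; benefits waiver on file ✓; 28 hrs/wk ≥ 25 ✓; age 24 ≥ 18 ✓ → eligible.
Health Insurance — status part-time ✗ (requires seasonal) → not eligible.
Fitness Allowance — benefits waiver on file ✓; dept Sales ✓; 28 hrs/wk < 30 ✗ → not eligible.
Supplemental Life Insurance — service 55 days < 1 year (≈365 days) ✗ → not eligible.
Meal Allowance — status part-time ✓ (not excluded); benefits waiver on file ✓; rating 4 ≥ 2 ✓; grade Band 2 ≥ Band 2 ✓; not enrolled in Health Insurance ✗ → not eligible.
Parking Benefit — service 55 days < 18 months (≈540 days) ✗ → not eligible.
AD&D Coverage — service 55 days ≥ 45 days ✓; 28 hrs/wk < 32 ✗ → not eligible.

Floating Holidays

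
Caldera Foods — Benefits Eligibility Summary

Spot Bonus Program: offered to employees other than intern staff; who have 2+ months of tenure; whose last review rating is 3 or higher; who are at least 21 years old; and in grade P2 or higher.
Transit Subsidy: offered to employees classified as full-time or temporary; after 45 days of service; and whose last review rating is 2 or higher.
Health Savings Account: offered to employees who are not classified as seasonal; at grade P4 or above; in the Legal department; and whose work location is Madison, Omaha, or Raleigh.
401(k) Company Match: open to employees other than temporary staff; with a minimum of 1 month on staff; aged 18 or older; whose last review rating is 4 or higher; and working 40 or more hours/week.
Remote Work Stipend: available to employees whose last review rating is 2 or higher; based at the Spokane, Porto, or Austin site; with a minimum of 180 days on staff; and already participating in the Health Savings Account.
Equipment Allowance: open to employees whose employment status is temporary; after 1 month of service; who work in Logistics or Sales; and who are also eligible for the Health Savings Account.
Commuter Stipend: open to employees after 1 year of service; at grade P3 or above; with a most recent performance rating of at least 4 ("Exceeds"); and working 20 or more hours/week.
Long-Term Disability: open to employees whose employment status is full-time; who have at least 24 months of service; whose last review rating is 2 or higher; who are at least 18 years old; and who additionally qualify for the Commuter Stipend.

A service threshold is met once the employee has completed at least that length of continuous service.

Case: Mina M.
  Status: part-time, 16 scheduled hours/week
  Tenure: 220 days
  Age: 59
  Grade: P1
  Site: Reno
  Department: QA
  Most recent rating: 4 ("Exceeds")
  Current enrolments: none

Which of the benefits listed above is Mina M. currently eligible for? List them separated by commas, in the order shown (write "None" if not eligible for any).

None

Spot Bonus Program — status part-time ✓ (not excluded); service 220 days ≥ 2 months (≈60 days) ✓; rating 4 ≥ 3 ✓; age 59 ≥ 21 ✓; grade P1 < P2 ✗ → not eligible.
Transit Subsidy — status part-time ✗ (requires full-time or temporary) → not eligible.
Health Savings Account — status part-time ✓ (not excluded); grade P1 < P4 ✗ → not eligible.
401(k) Company Match — status part-time ✓ (not excluded); service 220 days ≥ 1 month (≈30 days) ✓; age 59 ≥ 18 ✓; rating 4 ≥ 4 ✓; 16 hrs/wk < 40 ✗ → not eligible.
Remote Work Stipend — rating 4 ≥ 2 ✓; site Reno ✗ (not Spokane, Porto, or Austin) → not eligible.
Equipment Allowance — status part-time ✗ (requires temporary) → not eligible.
Commuter Stipend — service 220 days < 1 year (≈365 days) ✗ → not eligible.
Long-Term Disability — status part-time ✗ (requires full-time) → not eligible.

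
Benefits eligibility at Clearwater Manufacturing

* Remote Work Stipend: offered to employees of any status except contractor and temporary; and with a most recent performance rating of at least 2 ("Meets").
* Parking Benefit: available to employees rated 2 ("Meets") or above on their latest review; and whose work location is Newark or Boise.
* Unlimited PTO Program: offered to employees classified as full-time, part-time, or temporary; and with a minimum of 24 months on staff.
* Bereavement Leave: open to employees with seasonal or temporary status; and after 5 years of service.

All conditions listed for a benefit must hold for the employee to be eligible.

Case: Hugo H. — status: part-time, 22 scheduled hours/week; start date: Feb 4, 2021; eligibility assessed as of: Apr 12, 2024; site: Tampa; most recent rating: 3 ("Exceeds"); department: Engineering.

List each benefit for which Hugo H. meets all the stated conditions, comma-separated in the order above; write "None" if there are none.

Service from Feb 4, 2021 to Apr 12, 2024: 1163 days.
Remote Work Stipend — status part-time ✓ (not excluded); rating 3 ≥ 2 ✓ → eligible.
Parking Benefit — rating 3 ≥ 2 ✓; site Tampa ✗ (not Newark or Boise) → not eligible.
Unlimited PTO Program — status part-time ✓; service 1163 days ≥ 24 months (≈720 days) ✓ → eligible.
Bereavement Leave — status part-time ✗ (requires seasonal or temporary) → not eligible.

Remote Work Stipend, Unlimited PTO Program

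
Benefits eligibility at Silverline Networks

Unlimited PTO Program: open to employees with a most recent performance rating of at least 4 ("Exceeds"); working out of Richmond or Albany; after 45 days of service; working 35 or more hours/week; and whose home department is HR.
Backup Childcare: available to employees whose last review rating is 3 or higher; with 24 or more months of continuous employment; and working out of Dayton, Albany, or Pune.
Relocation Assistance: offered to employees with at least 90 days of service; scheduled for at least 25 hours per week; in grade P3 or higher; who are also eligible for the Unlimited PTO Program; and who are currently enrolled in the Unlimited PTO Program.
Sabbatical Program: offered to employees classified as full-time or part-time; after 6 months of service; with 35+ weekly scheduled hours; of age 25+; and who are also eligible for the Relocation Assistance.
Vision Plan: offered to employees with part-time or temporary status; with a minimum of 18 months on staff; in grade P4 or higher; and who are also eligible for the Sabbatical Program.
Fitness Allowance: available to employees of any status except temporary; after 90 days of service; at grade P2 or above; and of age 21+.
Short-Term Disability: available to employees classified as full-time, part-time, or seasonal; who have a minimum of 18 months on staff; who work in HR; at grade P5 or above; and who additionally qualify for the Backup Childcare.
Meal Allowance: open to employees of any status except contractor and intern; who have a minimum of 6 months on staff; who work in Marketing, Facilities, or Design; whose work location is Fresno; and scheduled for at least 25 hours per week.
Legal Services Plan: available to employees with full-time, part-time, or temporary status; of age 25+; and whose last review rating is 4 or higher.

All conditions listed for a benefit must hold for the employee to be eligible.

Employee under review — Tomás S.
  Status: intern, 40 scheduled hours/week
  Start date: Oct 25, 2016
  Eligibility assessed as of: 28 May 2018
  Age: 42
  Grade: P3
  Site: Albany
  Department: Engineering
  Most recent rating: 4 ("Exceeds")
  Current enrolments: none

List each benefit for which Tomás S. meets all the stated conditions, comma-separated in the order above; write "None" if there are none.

Service from Oct 25, 2016 to 28 May 2018: 580 days.
Unlimited PTO Program — rating 4 ≥ 4 ✓; site Albany ✓; service 580 days ≥ 45 days ✓; 40 hrs/wk ≥ 35 ✓; dept Engineering ✗ → not eligible.
Backup Childcare — rating 4 ≥ 3 ✓; service 580 days < 24 months (≈720 days) ✗ → not eligible.
Relocation Assistance — service 580 days ≥ 90 days ✓; 40 hrs/wk ≥ 25 ✓; grade P3 ≥ P3 ✓; not eligible for Unlimited PTO Program ✗ → not eligible.
Sabbatical Program — status intern ✗ (requires full-time or part-time) → not eligible.
Vision Plan — status intern ✗ (requires part-time or temporary) → not eligible.
Fitness Allowance — status intern ✓ (not excluded); service 580 days ≥ 90 days ✓; grade P3 ≥ P2 ✓; age 42 ≥ 21 ✓ → eligible.
Short-Term Disability — status intern ✗ (requires full-time, part-time, or seasonal) → not eligible.
Meal Allowance — status intern ✗ (excluded) → not eligible.
Legal Services Plan — status intern ✗ (requires full-time, part-time, or temporary) → not eligible.

Fitness Allowance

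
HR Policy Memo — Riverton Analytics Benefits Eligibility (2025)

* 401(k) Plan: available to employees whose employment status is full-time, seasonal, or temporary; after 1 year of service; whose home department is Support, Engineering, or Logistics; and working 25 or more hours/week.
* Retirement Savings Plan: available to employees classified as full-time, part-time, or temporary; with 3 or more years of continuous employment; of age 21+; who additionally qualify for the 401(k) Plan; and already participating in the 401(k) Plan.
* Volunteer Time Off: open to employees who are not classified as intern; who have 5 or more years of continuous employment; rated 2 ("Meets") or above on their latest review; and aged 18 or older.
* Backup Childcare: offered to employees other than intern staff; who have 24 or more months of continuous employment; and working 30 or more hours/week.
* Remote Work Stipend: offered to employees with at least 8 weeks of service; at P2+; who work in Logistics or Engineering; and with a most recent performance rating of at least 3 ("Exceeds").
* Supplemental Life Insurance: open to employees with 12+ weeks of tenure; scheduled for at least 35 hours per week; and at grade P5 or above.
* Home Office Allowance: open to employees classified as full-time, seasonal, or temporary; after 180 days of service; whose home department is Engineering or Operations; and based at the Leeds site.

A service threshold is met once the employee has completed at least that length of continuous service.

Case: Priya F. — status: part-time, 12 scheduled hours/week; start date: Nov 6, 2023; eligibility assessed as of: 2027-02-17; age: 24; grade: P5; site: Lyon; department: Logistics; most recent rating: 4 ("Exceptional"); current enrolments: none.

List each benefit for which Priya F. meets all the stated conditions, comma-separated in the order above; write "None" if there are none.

Service from Nov 6, 2023 to 2027-02-17: 1199 days.
401(k) Plan — status part-time ✗ (requires full-time, seasonal, or temporary) → not eligible.
Retirement Savings Plan — status part-time ✓; service 1199 days ≥ 3 years (≈1095 days) ✓; age 24 ≥ 21 ✓; not eligible for 401(k) Plan ✗ → not eligible.
Volunteer Time Off — status part-time ✓ (not excluded); service 1199 days < 5 years (≈1825 days) ✗ → not eligible.
Backup Childcare — status part-time ✓ (not excluded); service 1199 days ≥ 24 months (≈720 days) ✓; 12 hrs/wk < 30 ✗ → not eligible.
Remote Work Stipend — service 1199 days ≥ 8 weeks (≈56 days) ✓; grade P5 ≥ P2 ✓; dept Logistics ✓; rating 4 ≥ 3 ✓ → eligible.
Supplemental Life Insurance — service 1199 days ≥ 12 weeks (≈84 days) ✓; 12 hrs/wk < 35 ✗ → not eligible.
Home Office Allowance — status part-time ✗ (requires full-time, seasonal, or temporary) → not eligible.

Remote Work Stipend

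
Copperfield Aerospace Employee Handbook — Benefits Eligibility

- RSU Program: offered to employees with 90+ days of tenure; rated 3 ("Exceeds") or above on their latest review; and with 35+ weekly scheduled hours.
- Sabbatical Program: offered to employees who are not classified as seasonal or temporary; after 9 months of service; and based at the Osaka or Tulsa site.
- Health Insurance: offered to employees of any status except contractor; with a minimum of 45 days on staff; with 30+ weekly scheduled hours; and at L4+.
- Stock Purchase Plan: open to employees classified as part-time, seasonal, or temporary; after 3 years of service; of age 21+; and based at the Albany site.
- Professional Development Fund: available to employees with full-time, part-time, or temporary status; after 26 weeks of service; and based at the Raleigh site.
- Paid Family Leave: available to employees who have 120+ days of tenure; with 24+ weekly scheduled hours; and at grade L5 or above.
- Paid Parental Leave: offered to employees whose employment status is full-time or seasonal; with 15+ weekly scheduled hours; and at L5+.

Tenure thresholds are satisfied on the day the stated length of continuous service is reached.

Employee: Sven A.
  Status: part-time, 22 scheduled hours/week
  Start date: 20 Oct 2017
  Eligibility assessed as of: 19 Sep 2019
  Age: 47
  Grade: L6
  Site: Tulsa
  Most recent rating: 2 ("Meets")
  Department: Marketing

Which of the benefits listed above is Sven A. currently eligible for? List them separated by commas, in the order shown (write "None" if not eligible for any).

Service from 20 Oct 2017 to 19 Sep 2019: 699 days.
RSU Program — service 699 days ≥ 90 days ✓; rating 2 < 3 ✗ → not eligible.
Sabbatical Program — status part-time ✓ (not excluded); service 699 days ≥ 9 months (≈270 days) ✓; site Tulsa ✓ → eligible.
Health Insurance — status part-time ✓ (not excluded); service 699 days ≥ 45 days ✓; 22 hrs/wk < 30 ✗ → not eligible.
Stock Purchase Plan — status part-time ✓; service 699 days < 3 years (≈1095 days) ✗ → not eligible.
Professional Development Fund — status part-time ✓; service 699 days ≥ 26 weeks (≈182 days) ✓; site Tulsa ✗ (not Raleigh) → not eligible.
Paid Family Leave — service 699 days ≥ 120 days ✓; 22 hrs/wk < 24 ✗ → not eligible.
Paid Parental Leave — status part-time ✗ (requires full-time or seasonal) → not eligible.

Sabbatical Program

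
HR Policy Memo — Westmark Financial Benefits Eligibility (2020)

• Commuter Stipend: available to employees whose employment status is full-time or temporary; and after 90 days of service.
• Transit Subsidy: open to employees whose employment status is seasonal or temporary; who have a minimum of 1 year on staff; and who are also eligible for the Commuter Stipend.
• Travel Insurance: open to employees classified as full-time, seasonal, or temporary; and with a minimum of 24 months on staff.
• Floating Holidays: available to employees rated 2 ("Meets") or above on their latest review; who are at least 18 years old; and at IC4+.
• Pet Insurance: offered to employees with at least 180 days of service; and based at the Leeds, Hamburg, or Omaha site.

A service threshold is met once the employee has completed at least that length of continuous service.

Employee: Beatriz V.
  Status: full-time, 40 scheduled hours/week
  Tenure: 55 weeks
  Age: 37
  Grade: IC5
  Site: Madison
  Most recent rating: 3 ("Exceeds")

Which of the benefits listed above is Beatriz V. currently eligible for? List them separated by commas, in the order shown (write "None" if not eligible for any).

Commuter Stipend — status full-time ✓; service 55 weeks ≥ 90 days ✓ → eligible.
Transit Subsidy — status full-time ✗ (requires seasonal or temporary) → not eligible.
Travel Insurance — status full-time ✓; service 55 weeks < 24 months (≈720 days) ✗ → not eligible.
Floating Holidays — rating 3 ≥ 2 ✓; age 37 ≥ 18 ✓; grade IC5 ≥ IC4 ✓ → eligible.
Pet Insurance — service 55 weeks ≥ 180 days ✓; site Madison ✗ (not Leeds, Hamburg, or Omaha) → not eligible.

Commuter Stipend, Floating Holidays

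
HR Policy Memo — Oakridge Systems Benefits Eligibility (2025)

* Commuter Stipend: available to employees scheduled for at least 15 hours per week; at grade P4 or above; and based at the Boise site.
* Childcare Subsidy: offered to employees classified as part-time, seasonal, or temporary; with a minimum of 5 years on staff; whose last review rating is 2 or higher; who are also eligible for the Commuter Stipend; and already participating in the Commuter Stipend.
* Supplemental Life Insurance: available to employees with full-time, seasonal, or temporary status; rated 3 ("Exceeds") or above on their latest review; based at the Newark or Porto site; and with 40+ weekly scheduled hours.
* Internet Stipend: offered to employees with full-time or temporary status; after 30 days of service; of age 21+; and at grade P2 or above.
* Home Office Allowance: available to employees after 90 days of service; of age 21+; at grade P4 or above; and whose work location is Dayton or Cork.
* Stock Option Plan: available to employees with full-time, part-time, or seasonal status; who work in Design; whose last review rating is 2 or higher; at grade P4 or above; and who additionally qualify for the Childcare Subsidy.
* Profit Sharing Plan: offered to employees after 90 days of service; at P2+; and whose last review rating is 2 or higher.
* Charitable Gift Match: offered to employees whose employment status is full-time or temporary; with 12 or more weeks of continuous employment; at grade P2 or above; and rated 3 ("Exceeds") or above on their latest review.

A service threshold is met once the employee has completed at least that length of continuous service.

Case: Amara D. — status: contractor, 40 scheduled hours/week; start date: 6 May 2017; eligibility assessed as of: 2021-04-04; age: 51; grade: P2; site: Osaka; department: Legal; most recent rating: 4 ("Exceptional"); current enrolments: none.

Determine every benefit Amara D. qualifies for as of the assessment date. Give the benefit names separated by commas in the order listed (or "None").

Profit Sharing Plan

Service from 6 May 2017 to 2021-04-04: 1429 days.
Commuter Stipend — 40 hrs/wk ≥ 15 ✓; grade P2 < P4 ✗ → not eligible.
Childcare Subsidy — status contractor ✗ (requires part-time, seasonal, or temporary) → not eligible.
Supplemental Life Insurance — status contractor ✗ (requires full-time, seasonal, or temporary) → not eligible.
Internet Stipend — status contractor ✗ (requires full-time or temporary) → not eligible.
Home Office Allowance — service 1429 days ≥ 90 days ✓; age 51 ≥ 21 ✓; grade P2 < P4 ✗ → not eligible.
Stock Option Plan — status contractor ✗ (requires full-time, part-time, or seasonal) → not eligible.
Profit Sharing Plan — service 1429 days ≥ 90 days ✓; grade P2 ≥ P2 ✓; rating 4 ≥ 2 ✓ → eligible.
Charitable Gift Match — status contractor ✗ (requires full-time or temporary) → not eligible.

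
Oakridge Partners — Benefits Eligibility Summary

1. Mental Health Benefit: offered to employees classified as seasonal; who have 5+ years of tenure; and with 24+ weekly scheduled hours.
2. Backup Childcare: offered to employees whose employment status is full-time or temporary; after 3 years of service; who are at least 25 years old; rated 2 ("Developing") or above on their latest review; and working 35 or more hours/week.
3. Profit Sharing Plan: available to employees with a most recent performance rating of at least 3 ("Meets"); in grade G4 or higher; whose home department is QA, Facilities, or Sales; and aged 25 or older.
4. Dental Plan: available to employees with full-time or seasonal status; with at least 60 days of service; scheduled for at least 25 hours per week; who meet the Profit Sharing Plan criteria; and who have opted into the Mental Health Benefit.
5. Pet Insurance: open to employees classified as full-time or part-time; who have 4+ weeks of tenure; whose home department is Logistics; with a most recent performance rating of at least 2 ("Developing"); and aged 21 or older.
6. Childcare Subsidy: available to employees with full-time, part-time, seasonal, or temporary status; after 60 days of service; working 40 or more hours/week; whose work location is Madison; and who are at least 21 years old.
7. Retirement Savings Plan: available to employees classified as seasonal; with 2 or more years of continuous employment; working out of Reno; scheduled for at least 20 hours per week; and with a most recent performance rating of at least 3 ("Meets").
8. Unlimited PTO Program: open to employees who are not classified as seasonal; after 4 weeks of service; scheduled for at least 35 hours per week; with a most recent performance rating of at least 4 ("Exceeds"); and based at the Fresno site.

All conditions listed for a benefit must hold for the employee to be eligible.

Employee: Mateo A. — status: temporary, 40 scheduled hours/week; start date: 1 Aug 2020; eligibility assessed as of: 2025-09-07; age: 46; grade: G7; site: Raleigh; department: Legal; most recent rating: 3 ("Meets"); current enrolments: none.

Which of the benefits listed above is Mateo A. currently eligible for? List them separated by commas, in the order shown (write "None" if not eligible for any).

Backup Childcare

Service from 1 Aug 2020 to 2025-09-07: 1863 days.
Mental Health Benefit — status temporary ✗ (requires seasonal) → not eligible.
Backup Childcare — status temporary ✓; service 1863 days ≥ 3 years (≈1095 days) ✓; age 46 ≥ 25 ✓; rating 3 ≥ 2 ✓; 40 hrs/wk ≥ 35 ✓ → eligible.
Profit Sharing Plan — rating 3 ≥ 3 ✓; grade G7 ≥ G4 ✓; dept Legal ✗ → not eligible.
Dental Plan — status temporary ✗ (requires full-time or seasonal) → not eligible.
Pet Insurance — status temporary ✗ (requires full-time or part-time) → not eligible.
Childcare Subsidy — status temporary ✓; service 1863 days ≥ 60 days ✓; 40 hrs/wk ≥ 40 ✓; site Raleigh ✗ (not Madison) → not eligible.
Retirement Savings Plan — status temporary ✗ (requires seasonal) → not eligible.
Unlimited PTO Program — status temporary ✓ (not excluded); service 1863 days ≥ 4 weeks (≈28 days) ✓; 40 hrs/wk ≥ 35 ✓; rating 3 < 4 ✗ → not eligible.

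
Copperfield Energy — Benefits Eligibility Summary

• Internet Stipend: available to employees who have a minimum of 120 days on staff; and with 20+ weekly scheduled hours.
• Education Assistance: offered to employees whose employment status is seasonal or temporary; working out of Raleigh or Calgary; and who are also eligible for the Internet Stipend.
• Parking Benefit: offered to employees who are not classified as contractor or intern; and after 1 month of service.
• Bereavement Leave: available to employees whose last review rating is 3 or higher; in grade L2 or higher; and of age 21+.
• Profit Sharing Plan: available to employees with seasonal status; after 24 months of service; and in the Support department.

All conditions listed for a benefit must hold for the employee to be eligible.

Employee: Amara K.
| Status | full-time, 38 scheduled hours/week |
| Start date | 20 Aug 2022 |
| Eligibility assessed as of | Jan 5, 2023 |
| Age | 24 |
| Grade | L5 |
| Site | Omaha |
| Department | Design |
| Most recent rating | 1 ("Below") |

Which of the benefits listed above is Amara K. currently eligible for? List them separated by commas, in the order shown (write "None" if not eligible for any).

Service from 20 Aug 2022 to Jan 5, 2023: 138 days.
Internet Stipend — service 138 days ≥ 120 days ✓; 38 hrs/wk ≥ 20 ✓ → eligible.
Education Assistance — status full-time ✗ (requires seasonal or temporary) → not eligible.
Parking Benefit — status full-time ✓ (not excluded); service 138 days ≥ 1 month (≈30 days) ✓ → eligible.
Bereavement Leave — rating 1 < 3 ✗ → not eligible.
Profit Sharing Plan — status full-time ✗ (requires seasonal) → not eligible.

Internet Stipend, Parking Benefit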